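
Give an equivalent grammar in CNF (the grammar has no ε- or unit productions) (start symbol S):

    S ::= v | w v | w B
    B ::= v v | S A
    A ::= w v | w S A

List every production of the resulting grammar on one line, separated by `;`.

Introduce a nonterminal for each terminal appearing in a rule of length ≥ 2: X1 → w, X2 → v.
Binarize each right-hand side of length ≥ 3 by chaining fresh nonterminals (Y1, Y2, …): affected rules were A → X1 S A.

S ::= v | X1 X2 | X1 B; B ::= X2 X2 | S A; A ::= X1 X2 | X1 Y1; X1 ::= w; X2 ::= v; Y1 ::= S A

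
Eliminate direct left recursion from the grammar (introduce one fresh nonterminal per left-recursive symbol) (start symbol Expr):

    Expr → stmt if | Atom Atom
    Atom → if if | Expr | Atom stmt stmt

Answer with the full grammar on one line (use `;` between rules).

Expr → stmt if | Atom Atom; Atom → if if Atom1 | Expr Atom1; Atom1 → stmt stmt Atom1 | epsilon

Directly left-recursive nonterminal: Atom.
For Atom: α = {stmt stmt}, β = {if if, Expr}. Rewrite as Atom → β Atom1 and Atom1 → α Atom1 | ε.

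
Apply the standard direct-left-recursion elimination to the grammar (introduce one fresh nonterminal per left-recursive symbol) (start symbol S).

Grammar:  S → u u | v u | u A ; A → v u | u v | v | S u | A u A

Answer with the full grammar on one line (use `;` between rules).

A is directly left-recursive.
For A: α = {u A}, β = {v u, u v, v, S u}. Rewrite as A → β A' and A' → α A' | ε.

S → u u | v u | u A; A → v u A' | u v A' | v A' | S u A'; A' → u A A' | eps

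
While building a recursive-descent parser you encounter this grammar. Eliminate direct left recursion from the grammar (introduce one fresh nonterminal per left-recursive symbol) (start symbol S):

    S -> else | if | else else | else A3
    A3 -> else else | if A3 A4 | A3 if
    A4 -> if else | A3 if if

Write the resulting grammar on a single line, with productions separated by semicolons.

S -> else | if | else else | else A3; A3 -> else else A3' | if A3 A4 A3'; A4 -> if else | A3 if if; A3' -> if A3' | ε

Directly left-recursive nonterminal: A3.
For A3: α = {if}, β = {else else, if A3 A4}. Rewrite as A3 → β A3' and A3' → α A3' | ε.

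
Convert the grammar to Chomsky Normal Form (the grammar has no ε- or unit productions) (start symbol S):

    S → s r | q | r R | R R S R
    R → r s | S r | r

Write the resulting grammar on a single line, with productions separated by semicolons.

Introduce a nonterminal for each terminal appearing in a rule of length ≥ 2: X1 → s, X2 → r.
Binarize each right-hand side of length ≥ 3 by chaining fresh nonterminals (Y1, Y2, …): affected rules were S → R R S R.

S → X1 X2 | q | X2 R | R Y1; R → X2 X1 | S X2 | r; X1 → s; X2 → r; Y1 → R Y2; Y2 → S R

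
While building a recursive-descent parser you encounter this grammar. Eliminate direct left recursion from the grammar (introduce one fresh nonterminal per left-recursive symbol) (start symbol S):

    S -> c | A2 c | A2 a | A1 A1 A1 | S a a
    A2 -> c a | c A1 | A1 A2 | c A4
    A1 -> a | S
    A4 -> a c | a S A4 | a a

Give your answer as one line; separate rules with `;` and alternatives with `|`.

S -> c S' | A2 c S' | A2 a S' | A1 A1 A1 S'; A2 -> c a | c A1 | A1 A2 | c A4; A1 -> a | S; A4 -> a c | a S A4 | a a; S' -> a a S' | ε

S is directly left-recursive.
For S: α = {a a}, β = {c, A2 c, A2 a, A1 A1 A1}. Rewrite as S → β S' and S' → α S' | ε.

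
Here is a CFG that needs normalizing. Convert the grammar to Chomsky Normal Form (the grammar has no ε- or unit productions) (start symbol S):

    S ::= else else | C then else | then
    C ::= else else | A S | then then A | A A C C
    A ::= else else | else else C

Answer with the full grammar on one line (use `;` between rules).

S ::= X1 X1 | C Y1 | then; C ::= X1 X1 | A S | X2 Y2 | A Y3; A ::= X1 X1 | X1 Y5; X1 ::= else; X2 ::= then; Y1 ::= X2 X1; Y2 ::= X2 A; Y3 ::= A Y4; Y4 ::= C C; Y5 ::= X1 C

Introduce a nonterminal for each terminal appearing in a rule of length ≥ 2: X1 → else, X2 → then.
Binarize each right-hand side of length ≥ 3 by chaining fresh nonterminals (Y1, Y2, …): affected rules were S → C X2 X1; C → X2 X2 A; C → A A C C; A → X1 X1 C.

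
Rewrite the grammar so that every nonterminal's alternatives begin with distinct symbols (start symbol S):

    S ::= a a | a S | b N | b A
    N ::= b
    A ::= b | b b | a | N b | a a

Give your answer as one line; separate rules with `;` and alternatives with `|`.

S has alternatives sharing prefix 'a': factor to S → a S' with S' → a | S.
S has alternatives sharing prefix 'b': factor to S → b S'' with S'' → N | A.
A has alternatives sharing prefix 'b': factor to A → b A' with A' → ε | b.
A has alternatives sharing prefix 'a': factor to A → a A'' with A'' → ε | a.

S ::= a S' | b S''; N ::= b; A ::= N b | b A' | a A''; S' ::= a | S; S'' ::= N | A; A' ::= ε | b; A'' ::= ε | a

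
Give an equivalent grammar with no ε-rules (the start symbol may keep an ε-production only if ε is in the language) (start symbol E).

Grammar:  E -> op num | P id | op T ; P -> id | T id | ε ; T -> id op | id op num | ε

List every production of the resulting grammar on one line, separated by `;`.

E -> op num | P id | id | op T | op; P -> id | T id; T -> id op | id op num

Nullable set = {P, T}.
ε ∉ L(G), so no ε-production is kept.
For each production, add variants omitting each subset of nullable occurrences: E → P id gives P id | id. E → op T gives op T | op.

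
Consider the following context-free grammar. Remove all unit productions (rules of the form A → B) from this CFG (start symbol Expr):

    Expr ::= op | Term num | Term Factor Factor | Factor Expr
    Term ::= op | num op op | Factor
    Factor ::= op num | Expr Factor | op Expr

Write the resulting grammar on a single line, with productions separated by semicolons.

Expr ::= op | Term num | Term Factor Factor | Factor Expr; Term ::= op | num op op | op num | Expr Factor | op Expr; Factor ::= op num | Expr Factor | op Expr

Unit pairs: Term ⇒* {Factor}.
For every A with A ⇒* B via unit rules, add B's non-unit alternatives to A; then delete every rule of the form X → Y.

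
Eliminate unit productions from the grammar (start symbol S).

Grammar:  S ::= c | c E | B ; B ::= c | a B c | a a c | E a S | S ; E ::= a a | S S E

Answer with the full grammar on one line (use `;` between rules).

Unit pairs: B ⇒* {S}; S ⇒* {B}.
For every A with A ⇒* B via unit rules, add B's non-unit alternatives to A; then delete every rule of the form X → Y.

S ::= c | a B c | a a c | E a S | c E; B ::= c | a B c | a a c | E a S | c E; E ::= a a | S S E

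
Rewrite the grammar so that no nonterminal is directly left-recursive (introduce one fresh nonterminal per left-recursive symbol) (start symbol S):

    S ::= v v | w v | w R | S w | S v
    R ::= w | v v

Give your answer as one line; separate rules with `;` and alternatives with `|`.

Directly left-recursive nonterminal: S.
For S: α = {w, v}, β = {v v, w v, w R}. Rewrite as S → β S' and S' → α S' | ε.

S ::= v v S' | w v S' | w R S'; R ::= w | v v; S' ::= w S' | v S' | ε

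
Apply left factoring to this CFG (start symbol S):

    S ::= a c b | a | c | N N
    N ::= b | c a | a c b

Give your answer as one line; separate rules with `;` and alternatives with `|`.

S ::= c | N N | a S'; N ::= b | c a | a c b; S' ::= c b | ε

S has alternatives sharing prefix 'a': factor to S → a S' with S' → c b | ε.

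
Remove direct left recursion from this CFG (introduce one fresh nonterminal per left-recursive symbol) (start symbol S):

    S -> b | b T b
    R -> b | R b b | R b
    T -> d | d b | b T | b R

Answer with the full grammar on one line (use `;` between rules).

S -> b | b T b; R -> b R'; T -> d | d b | b T | b R; R' -> b b R' | b R' | ε

Left recursion appears on R.
For R: α = {b b, b}, β = {b}. Rewrite as R → β R' and R' → α R' | ε.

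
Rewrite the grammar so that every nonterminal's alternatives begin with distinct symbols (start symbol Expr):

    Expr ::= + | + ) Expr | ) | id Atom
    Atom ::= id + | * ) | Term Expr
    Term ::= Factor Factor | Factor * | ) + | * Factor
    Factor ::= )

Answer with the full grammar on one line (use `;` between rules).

Expr ::= ) | id Atom | + Expr1; Atom ::= id + | * ) | Term Expr; Term ::= ) + | * Factor | Factor Term1; Factor ::= ); Expr1 ::= ε | ) Expr; Term1 ::= Factor | *

Expr has alternatives sharing prefix '+': factor to Expr → + Expr1 with Expr1 → ε | ) Expr.
Term has alternatives sharing prefix 'Factor': factor to Term → Factor Term1 with Term1 → Factor | *.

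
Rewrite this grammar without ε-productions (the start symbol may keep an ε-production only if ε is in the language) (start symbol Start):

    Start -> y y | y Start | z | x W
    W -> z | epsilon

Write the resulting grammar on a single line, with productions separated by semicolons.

Start -> y y | y Start | z | x W | x; W -> z

The nullable symbols are {W}.
ε ∉ L(G), so no ε-production is kept.
For each production, add variants omitting each subset of nullable occurrences: Start → x W gives x W | x.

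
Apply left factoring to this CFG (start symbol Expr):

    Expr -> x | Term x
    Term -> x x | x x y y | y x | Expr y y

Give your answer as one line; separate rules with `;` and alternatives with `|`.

Term has alternatives sharing prefix 'x x': factor to Term → x x Term1 with Term1 → ε | y y.

Expr -> x | Term x; Term -> y x | Expr y y | x x Term1; Term1 -> epsilon | y y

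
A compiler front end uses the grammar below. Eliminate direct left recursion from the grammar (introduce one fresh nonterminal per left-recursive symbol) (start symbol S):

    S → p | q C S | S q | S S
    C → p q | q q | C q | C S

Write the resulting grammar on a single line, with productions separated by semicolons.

S → p S' | q C S S'; C → p q C' | q q C'; S' → q S' | S S' | eps; C' → q C' | S C' | eps

Directly left-recursive nonterminals: S, C.
For S: α = {q, S}, β = {p, q C S}. Rewrite as S → β S' and S' → α S' | ε.
For C: α = {q, S}, β = {p q, q q}. Rewrite as C → β C' and C' → α C' | ε.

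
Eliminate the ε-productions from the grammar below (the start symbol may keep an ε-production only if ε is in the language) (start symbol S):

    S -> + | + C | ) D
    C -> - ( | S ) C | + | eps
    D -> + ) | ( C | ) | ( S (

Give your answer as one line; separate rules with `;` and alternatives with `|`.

S -> + | + C | ) D; C -> - ( | S ) C | S ) | +; D -> + ) | ( C | ( | ) | ( S (

Nullable set = {C}.
ε ∉ L(G), so no ε-production is kept.
For each production, add variants omitting each subset of nullable occurrences: C → S ) C gives S ) C | S ). D → ( C gives ( C | (.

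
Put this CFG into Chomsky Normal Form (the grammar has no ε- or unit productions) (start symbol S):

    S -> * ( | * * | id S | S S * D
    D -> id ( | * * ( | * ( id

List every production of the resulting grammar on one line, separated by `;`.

Introduce a nonterminal for each terminal appearing in a rule of length ≥ 2: X1 → *, X2 → (, X3 → id.
Binarize each right-hand side of length ≥ 3 by chaining fresh nonterminals (Y1, Y2, …): affected rules were S → S S X1 D; D → X1 X1 X2; D → X1 X2 X3.

S -> X1 X2 | X1 X1 | X3 S | S Y1; D -> X3 X2 | X1 Y3 | X1 Y4; X1 -> *; X2 -> (; X3 -> id; Y1 -> S Y2; Y2 -> X1 D; Y3 -> X1 X2; Y4 -> X2 X3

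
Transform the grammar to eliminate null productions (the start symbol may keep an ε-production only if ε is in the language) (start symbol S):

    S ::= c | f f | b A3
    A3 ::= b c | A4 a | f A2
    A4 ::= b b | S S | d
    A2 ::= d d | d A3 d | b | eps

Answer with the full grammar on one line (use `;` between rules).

Nullable nonterminals: {A2}.
ε ∉ L(G), so no ε-production is kept.
Add the nullable-subset variants: A3 → f A2 gives f A2 | f.

S ::= c | f f | b A3; A3 ::= b c | A4 a | f A2 | f; A4 ::= b b | S S | d; A2 ::= d d | d A3 d | b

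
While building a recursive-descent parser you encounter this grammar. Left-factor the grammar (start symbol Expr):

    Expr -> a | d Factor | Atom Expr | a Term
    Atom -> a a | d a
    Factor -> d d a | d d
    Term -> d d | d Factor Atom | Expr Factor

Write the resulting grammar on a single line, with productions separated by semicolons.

Expr -> d Factor | Atom Expr | a Expr1; Atom -> a a | d a; Factor -> d d Factor1; Term -> Expr Factor | d Term1; Expr1 -> eps | Term; Factor1 -> a | eps; Term1 -> d | Factor Atom

Expr has alternatives sharing prefix 'a': factor to Expr → a Expr1 with Expr1 → ε | Term.
Factor has alternatives sharing prefix 'd d': factor to Factor → d d Factor1 with Factor1 → a | ε.
Term has alternatives sharing prefix 'd': factor to Term → d Term1 with Term1 → d | Factor Atom.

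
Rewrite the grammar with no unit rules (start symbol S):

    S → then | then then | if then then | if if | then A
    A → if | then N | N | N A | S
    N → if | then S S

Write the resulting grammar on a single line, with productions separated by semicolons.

S → then | then then | if then then | if if | then A; A → then | then then | if then then | if if | then A | if | then S S | then N | N A; N → if | then S S

Unit pairs: A ⇒* {N, S}.
Replace each nonterminal's rules with the union of the non-unit rules of every nonterminal it unit-derives.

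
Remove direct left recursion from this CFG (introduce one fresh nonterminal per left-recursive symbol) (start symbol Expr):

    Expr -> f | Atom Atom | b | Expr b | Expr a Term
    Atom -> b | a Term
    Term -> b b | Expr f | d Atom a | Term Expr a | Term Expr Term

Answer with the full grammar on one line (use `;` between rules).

Expr -> f Expr1 | Atom Atom Expr1 | b Expr1; Atom -> b | a Term; Term -> b b Term1 | Expr f Term1 | d Atom a Term1; Expr1 -> b Expr1 | a Term Expr1 | ε; Term1 -> Expr a Term1 | Expr Term Term1 | ε

Directly left-recursive nonterminals: Expr, Term.
For Expr: α = {b, a Term}, β = {f, Atom Atom, b}. Rewrite as Expr → β Expr1 and Expr1 → α Expr1 | ε.
For Term: α = {Expr a, Expr Term}, β = {b b, Expr f, d Atom a}. Rewrite as Term → β Term1 and Term1 → α Term1 | ε.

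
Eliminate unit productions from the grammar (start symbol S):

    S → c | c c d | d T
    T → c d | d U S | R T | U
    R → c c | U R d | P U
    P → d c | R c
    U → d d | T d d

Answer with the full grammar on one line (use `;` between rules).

Unit pairs: T ⇒* {U}.
For each unit pair (A, B), copy every non-unit production of B to A, then drop all unit productions.

S → c | c c d | d T; T → d d | T d d | c d | d U S | R T; R → c c | U R d | P U; P → d c | R c; U → d d | T d d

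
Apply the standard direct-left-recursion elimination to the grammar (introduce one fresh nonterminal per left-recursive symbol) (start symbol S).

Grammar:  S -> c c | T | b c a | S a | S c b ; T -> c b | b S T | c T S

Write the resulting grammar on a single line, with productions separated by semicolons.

Directly left-recursive nonterminal: S.
For S: α = {a, c b}, β = {c c, T, b c a}. Rewrite as S → β S' and S' → α S' | ε.

S -> c c S' | T S' | b c a S'; T -> c b | b S T | c T S; S' -> a S' | c b S' | ε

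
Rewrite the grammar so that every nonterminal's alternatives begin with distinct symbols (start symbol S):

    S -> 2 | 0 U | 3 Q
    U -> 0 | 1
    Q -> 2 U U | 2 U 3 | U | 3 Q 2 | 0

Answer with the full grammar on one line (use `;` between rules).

S -> 2 | 0 U | 3 Q; U -> 0 | 1; Q -> U | 3 Q 2 | 0 | 2 U Q'; Q' -> U | 3

Q has alternatives sharing prefix '2 U': factor to Q → 2 U Q' with Q' → U | 3.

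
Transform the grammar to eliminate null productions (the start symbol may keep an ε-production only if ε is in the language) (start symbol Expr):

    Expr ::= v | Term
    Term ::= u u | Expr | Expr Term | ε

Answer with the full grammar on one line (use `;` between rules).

Expr ::= v | Term | ε; Term ::= u u | Expr | Expr Term

Nullable set = {Expr, Term}.
ε ∈ L(G) since Expr is nullable, so keep Expr → ε.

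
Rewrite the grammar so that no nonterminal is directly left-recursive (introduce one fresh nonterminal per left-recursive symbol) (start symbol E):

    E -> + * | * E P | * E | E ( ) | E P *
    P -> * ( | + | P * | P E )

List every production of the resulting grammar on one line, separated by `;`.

E -> + * E' | * E P E' | * E E'; P -> * ( P' | + P'; E' -> ( ) E' | P * E' | epsilon; P' -> * P' | E ) P' | epsilon

E, P are directly left-recursive.
For E: α = {( ), P *}, β = {+ *, * E P, * E}. Rewrite as E → β E' and E' → α E' | ε.
For P: α = {*, E )}, β = {* (, +}. Rewrite as P → β P' and P' → α P' | ε.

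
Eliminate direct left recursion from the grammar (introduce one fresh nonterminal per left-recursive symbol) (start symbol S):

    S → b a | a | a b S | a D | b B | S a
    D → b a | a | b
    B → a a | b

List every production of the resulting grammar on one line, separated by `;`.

S is directly left-recursive.
For S: α = {a}, β = {b a, a, a b S, a D, b B}. Rewrite as S → β S' and S' → α S' | ε.

S → b a S' | a S' | a b S S' | a D S' | b B S'; D → b a | a | b; B → a a | b; S' → a S' | ε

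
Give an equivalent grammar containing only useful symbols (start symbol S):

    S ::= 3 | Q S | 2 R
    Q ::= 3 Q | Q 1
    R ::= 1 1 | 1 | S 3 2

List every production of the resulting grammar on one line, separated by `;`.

S ::= 3 | 2 R; R ::= 1 1 | 1 | S 3 2

Generating nonterminals: {R, S}.
Reachable from S after that: {R, S}.
Removed useless symbols: {Q} and every production mentioning them.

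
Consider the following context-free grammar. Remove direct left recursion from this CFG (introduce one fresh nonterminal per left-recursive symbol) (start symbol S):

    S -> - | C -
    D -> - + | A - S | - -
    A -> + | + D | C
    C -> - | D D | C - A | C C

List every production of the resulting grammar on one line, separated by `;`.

S -> - | C -; D -> - + | A - S | - -; A -> + | + D | C; C -> - C' | D D C'; C' -> - A C' | C C' | ε

Left recursion appears on C.
For C: α = {- A, C}, β = {-, D D}. Rewrite as C → β C' and C' → α C' | ε.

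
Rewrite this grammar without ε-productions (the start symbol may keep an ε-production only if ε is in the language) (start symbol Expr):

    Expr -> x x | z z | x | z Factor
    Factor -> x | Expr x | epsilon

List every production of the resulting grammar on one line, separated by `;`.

The nullable symbols are {Factor}.
ε ∉ L(G), so no ε-production is kept.
Add the nullable-subset variants: Expr → z Factor gives z Factor | z.

Expr -> x x | z z | x | z Factor | z; Factor -> x | Expr x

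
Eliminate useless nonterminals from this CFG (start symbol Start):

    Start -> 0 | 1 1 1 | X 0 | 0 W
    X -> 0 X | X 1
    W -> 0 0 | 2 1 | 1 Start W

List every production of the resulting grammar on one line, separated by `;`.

Generating nonterminals: {Start, W}.
Reachable from Start after that: {Start, W}.
Removed useless symbols: {X} and every production mentioning them.

Start -> 0 | 1 1 1 | 0 W; W -> 0 0 | 2 1 | 1 Start W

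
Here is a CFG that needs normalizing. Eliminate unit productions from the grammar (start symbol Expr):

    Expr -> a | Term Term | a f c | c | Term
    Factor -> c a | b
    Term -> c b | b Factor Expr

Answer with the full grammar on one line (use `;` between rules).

Unit pairs: Expr ⇒* {Term}.
Replace each nonterminal's rules with the union of the non-unit rules of every nonterminal it unit-derives.

Expr -> c b | b Factor Expr | a | Term Term | a f c | c; Factor -> c a | b; Term -> c b | b Factor Expr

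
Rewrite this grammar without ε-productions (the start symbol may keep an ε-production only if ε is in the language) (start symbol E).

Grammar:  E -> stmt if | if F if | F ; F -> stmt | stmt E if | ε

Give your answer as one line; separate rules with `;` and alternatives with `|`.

E -> stmt if | if F if | if if | F | ε; F -> stmt | stmt E if | stmt if

The nullable symbols are {E, F}.
ε ∈ L(G) since E is nullable, so keep E → ε.
Add the nullable-subset variants: E → if F if gives if F if | if if. F → stmt E if gives stmt E if | stmt if.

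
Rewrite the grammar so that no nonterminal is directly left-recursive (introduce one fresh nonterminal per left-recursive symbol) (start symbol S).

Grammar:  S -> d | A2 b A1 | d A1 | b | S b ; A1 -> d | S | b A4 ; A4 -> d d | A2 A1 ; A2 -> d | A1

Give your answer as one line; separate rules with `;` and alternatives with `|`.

S is directly left-recursive.
For S: α = {b}, β = {d, A2 b A1, d A1, b}. Rewrite as S → β S' and S' → α S' | ε.

S -> d S' | A2 b A1 S' | d A1 S' | b S'; A1 -> d | S | b A4; A4 -> d d | A2 A1; A2 -> d | A1; S' -> b S' | ε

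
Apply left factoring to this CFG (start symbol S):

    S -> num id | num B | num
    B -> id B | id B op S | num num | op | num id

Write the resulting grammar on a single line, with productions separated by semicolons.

S has alternatives sharing prefix 'num': factor to S → num S' with S' → id | B | ε.
B has alternatives sharing prefix 'id B': factor to B → id B B' with B' → ε | op S.
B has alternatives sharing prefix 'num': factor to B → num B'' with B'' → num | id.

S -> num S'; B -> op | id B B' | num B''; S' -> id | B | ε; B' -> ε | op S; B'' -> num | id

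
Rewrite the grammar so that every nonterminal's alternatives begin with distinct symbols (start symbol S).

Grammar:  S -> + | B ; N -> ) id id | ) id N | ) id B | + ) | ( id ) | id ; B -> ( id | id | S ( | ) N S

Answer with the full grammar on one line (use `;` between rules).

S -> + | B; N -> + ) | ( id ) | id | ) id N'; B -> ( id | id | S ( | ) N S; N' -> id | N | B

N has alternatives sharing prefix ') id': factor to N → ) id N' with N' → id | N | B.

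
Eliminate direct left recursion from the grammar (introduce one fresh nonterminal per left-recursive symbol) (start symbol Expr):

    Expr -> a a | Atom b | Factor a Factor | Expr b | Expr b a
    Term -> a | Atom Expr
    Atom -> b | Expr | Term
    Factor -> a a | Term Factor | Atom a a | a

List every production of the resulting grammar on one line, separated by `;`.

Expr is directly left-recursive.
For Expr: α = {b, b a}, β = {a a, Atom b, Factor a Factor}. Rewrite as Expr → β Expr1 and Expr1 → α Expr1 | ε.

Expr -> a a Expr1 | Atom b Expr1 | Factor a Factor Expr1; Term -> a | Atom Expr; Atom -> b | Expr | Term; Factor -> a a | Term Factor | Atom a a | a; Expr1 -> b Expr1 | b a Expr1 | ε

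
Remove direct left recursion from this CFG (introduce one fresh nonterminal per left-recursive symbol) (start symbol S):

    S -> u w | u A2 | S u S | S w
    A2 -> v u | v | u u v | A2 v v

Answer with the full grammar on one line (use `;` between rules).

Directly left-recursive nonterminals: S, A2.
For S: α = {u S, w}, β = {u w, u A2}. Rewrite as S → β S' and S' → α S' | ε.
For A2: α = {v v}, β = {v u, v, u u v}. Rewrite as A2 → β A2' and A2' → α A2' | ε.

S -> u w S' | u A2 S'; A2 -> v u A2' | v A2' | u u v A2'; S' -> u S S' | w S' | ε; A2' -> v v A2' | ε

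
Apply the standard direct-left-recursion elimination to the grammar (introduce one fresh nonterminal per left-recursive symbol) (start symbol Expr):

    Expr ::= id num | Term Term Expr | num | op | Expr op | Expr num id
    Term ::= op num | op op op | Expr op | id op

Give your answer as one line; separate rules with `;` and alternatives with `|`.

Expr ::= id num Expr1 | Term Term Expr Expr1 | num Expr1 | op Expr1; Term ::= op num | op op op | Expr op | id op; Expr1 ::= op Expr1 | num id Expr1 | eps

Left recursion appears on Expr.
For Expr: α = {op, num id}, β = {id num, Term Term Expr, num, op}. Rewrite as Expr → β Expr1 and Expr1 → α Expr1 | ε.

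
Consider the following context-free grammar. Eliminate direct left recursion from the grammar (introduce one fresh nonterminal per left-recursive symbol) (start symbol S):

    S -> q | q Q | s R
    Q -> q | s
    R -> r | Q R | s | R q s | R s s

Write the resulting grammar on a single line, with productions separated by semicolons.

Directly left-recursive nonterminal: R.
For R: α = {q s, s s}, β = {r, Q R, s}. Rewrite as R → β R' and R' → α R' | ε.

S -> q | q Q | s R; Q -> q | s; R -> r R' | Q R R' | s R'; R' -> q s R' | s s R' | ε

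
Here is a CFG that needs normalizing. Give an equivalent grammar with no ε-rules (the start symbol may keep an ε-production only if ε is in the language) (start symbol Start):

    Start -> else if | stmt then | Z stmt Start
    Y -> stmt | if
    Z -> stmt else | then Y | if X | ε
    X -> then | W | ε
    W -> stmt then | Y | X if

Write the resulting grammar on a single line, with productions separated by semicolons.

Start -> else if | stmt then | Z stmt Start | stmt Start; Y -> stmt | if; Z -> stmt else | then Y | if X | if; X -> then | W; W -> stmt then | Y | X if | if

The nullable symbols are {X, Z}.
ε ∉ L(G), so no ε-production is kept.
For each production, add variants omitting each subset of nullable occurrences: Start → Z stmt Start gives Z stmt Start | stmt Start. Z → if X gives if X | if. W → X if gives X if | if.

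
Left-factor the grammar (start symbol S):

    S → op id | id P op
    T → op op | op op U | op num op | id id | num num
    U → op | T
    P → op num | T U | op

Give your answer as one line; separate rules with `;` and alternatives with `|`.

T has alternatives sharing prefix 'op': factor to T → op T' with T' → op | op U | num op.
P has alternatives sharing prefix 'op': factor to P → op P' with P' → num | ε.
T' has alternatives sharing prefix 'op': factor to T' → op T'' with T'' → ε | U.

S → op id | id P op; T → id id | num num | op T'; U → op | T; P → T U | op P'; T' → num op | op T''; P' → num | ε; T'' → ε | U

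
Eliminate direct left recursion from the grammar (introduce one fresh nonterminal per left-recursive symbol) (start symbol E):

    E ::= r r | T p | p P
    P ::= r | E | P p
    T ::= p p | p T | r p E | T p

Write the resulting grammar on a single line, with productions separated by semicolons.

E ::= r r | T p | p P; P ::= r P' | E P'; T ::= p p T' | p T T' | r p E T'; P' ::= p P' | epsilon; T' ::= p T' | epsilon

Left recursion appears on P, T.
For P: α = {p}, β = {r, E}. Rewrite as P → β P' and P' → α P' | ε.
For T: α = {p}, β = {p p, p T, r p E}. Rewrite as T → β T' and T' → α T' | ε.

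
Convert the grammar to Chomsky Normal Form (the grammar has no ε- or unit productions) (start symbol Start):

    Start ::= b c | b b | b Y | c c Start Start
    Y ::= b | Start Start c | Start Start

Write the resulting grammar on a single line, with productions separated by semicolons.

Introduce a nonterminal for each terminal appearing in a rule of length ≥ 2: X1 → b, X2 → c.
Binarize each right-hand side of length ≥ 3 by chaining fresh nonterminals (Y1, Y2, …): affected rules were Start → X2 X2 Start Start; Y → Start Start X2.

Start ::= X1 X2 | X1 X1 | X1 Y | X2 Y1; Y ::= b | Start Y3 | Start Start; X1 ::= b; X2 ::= c; Y1 ::= X2 Y2; Y2 ::= Start Start; Y3 ::= Start X2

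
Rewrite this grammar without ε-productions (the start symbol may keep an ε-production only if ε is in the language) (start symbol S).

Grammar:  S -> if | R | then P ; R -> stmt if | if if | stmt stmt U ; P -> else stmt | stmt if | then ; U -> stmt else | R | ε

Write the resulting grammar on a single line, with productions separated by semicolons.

Nullable nonterminals: {U}.
ε ∉ L(G), so no ε-production is kept.
Expand every rule over subsets of its nullable positions: R → stmt stmt U gives stmt stmt U | stmt stmt.

S -> if | R | then P; R -> stmt if | if if | stmt stmt U | stmt stmt; P -> else stmt | stmt if | then; U -> stmt else | R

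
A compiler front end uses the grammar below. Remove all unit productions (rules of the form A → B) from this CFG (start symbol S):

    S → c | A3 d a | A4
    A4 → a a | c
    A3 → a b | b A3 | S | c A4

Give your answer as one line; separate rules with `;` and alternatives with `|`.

Unit pairs: A3 ⇒* {A4, S}; S ⇒* {A4}.
For each unit pair (A, B), copy every non-unit production of B to A, then drop all unit productions.

S → a a | c | A3 d a; A4 → a a | c; A3 → a a | c | A3 d a | a b | b A3 | c A4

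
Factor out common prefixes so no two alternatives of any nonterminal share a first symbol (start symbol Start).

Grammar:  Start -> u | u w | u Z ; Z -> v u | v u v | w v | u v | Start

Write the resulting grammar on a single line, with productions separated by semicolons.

Start -> u Start1; Z -> w v | u v | Start | v u Z1; Start1 -> ε | w | Z; Z1 -> ε | v

Start has alternatives sharing prefix 'u': factor to Start → u Start1 with Start1 → ε | w | Z.
Z has alternatives sharing prefix 'v u': factor to Z → v u Z1 with Z1 → ε | v.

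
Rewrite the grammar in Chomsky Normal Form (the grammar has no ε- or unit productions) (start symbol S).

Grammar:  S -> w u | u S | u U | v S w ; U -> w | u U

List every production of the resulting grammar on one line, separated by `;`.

S -> X1 X2 | X2 S | X2 U | X3 Y1; U -> w | X2 U; X1 -> w; X2 -> u; X3 -> v; Y1 -> S X1

Introduce a nonterminal for each terminal appearing in a rule of length ≥ 2: X1 → w, X2 → u, X3 → v.
Binarize each right-hand side of length ≥ 3 by chaining fresh nonterminals (Y1, Y2, …): affected rules were S → X3 S X1.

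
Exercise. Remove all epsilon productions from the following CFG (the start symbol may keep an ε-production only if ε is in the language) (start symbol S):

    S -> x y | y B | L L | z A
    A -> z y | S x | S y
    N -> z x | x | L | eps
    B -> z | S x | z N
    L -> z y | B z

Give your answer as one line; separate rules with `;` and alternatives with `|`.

S -> x y | y B | L L | z A; A -> z y | S x | S y; N -> z x | x | L; B -> z | S x | z N; L -> z y | B z

Nullable nonterminals: {N}.
ε ∉ L(G), so no ε-production is kept.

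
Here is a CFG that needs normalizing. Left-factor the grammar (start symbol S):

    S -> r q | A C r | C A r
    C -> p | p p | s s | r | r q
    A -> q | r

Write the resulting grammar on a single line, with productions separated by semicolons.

S -> r q | A C r | C A r; C -> s s | p C' | r C''; A -> q | r; C' -> ε | p; C'' -> ε | q

C has alternatives sharing prefix 'p': factor to C → p C' with C' → ε | p.
C has alternatives sharing prefix 'r': factor to C → r C'' with C'' → ε | q.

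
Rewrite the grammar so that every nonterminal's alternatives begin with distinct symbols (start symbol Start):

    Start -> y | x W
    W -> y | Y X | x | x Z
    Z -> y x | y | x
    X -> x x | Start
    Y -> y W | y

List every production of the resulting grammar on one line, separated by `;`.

Start -> y | x W; W -> y | Y X | x W1; Z -> x | y Z1; X -> x x | Start; Y -> y Y1; W1 -> ε | Z; Z1 -> x | ε; Y1 -> W | ε

W has alternatives sharing prefix 'x': factor to W → x W1 with W1 → ε | Z.
Z has alternatives sharing prefix 'y': factor to Z → y Z1 with Z1 → x | ε.
Y has alternatives sharing prefix 'y': factor to Y → y Y1 with Y1 → W | ε.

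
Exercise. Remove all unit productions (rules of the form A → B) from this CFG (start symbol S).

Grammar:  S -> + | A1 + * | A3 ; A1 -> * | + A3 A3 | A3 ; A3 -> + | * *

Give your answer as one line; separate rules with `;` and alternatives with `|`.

Unit pairs: A1 ⇒* {A3}; S ⇒* {A3}.
For every A with A ⇒* B via unit rules, add B's non-unit alternatives to A; then delete every rule of the form X → Y.

S -> + | A1 + * | * *; A1 -> * | + A3 A3 | + | * *; A3 -> + | * *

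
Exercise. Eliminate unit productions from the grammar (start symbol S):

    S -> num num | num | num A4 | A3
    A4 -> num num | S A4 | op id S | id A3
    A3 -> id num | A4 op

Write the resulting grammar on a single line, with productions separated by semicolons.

Unit pairs: S ⇒* {A3}.
For each unit pair (A, B), copy every non-unit production of B to A, then drop all unit productions.

S -> num num | num | num A4 | id num | A4 op; A4 -> num num | S A4 | op id S | id A3; A3 -> id num | A4 op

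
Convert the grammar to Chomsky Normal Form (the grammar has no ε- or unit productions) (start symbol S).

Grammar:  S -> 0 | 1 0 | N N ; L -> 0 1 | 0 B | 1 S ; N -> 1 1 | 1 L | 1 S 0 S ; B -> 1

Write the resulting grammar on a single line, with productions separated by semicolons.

Introduce a nonterminal for each terminal appearing in a rule of length ≥ 2: X1 → 1, X2 → 0.
Binarize each right-hand side of length ≥ 3 by chaining fresh nonterminals (Y1, Y2, …): affected rules were N → X1 S X2 S.

S -> 0 | X1 X2 | N N; L -> X2 X1 | X2 B | X1 S; N -> X1 X1 | X1 L | X1 Y1; B -> 1; X1 -> 1; X2 -> 0; Y1 -> S Y2; Y2 -> X2 S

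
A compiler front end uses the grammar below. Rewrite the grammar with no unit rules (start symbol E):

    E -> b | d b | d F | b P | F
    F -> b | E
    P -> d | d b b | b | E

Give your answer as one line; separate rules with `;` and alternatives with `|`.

E -> b | d b | d F | b P; F -> b | d b | d F | b P; P -> b | d b | d F | b P | d | d b b

Unit pairs: E ⇒* {F}; F ⇒* {E}; P ⇒* {E, F}.
For every A with A ⇒* B via unit rules, add B's non-unit alternatives to A; then delete every rule of the form X → Y.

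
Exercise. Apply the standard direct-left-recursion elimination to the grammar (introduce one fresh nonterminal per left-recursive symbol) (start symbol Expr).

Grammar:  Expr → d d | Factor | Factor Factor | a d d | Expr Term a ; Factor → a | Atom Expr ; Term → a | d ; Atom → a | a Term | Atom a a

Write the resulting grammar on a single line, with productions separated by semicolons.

Expr, Atom are directly left-recursive.
For Expr: α = {Term a}, β = {d d, Factor, Factor Factor, a d d}. Rewrite as Expr → β Expr1 and Expr1 → α Expr1 | ε.
For Atom: α = {a a}, β = {a, a Term}. Rewrite as Atom → β Atom1 and Atom1 → α Atom1 | ε.

Expr → d d Expr1 | Factor Expr1 | Factor Factor Expr1 | a d d Expr1; Factor → a | Atom Expr; Term → a | d; Atom → a Atom1 | a Term Atom1; Expr1 → Term a Expr1 | epsilon; Atom1 → a a Atom1 | epsilon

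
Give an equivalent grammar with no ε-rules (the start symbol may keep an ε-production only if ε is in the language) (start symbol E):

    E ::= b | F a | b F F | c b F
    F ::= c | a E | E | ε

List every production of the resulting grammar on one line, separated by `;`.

Nullable nonterminals: {F}.
ε ∉ L(G), so no ε-production is kept.
For each production, add variants omitting each subset of nullable occurrences: E → F a gives F a | a. E → b F F gives b F F | b F. E → c b F gives c b F | c b.

E ::= b | F a | a | b F F | b F | c b F | c b; F ::= c | a E | E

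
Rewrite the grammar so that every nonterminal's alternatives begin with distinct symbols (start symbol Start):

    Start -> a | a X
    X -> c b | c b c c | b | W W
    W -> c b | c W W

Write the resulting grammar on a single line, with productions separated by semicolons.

Start -> a Start1; X -> b | W W | c b X1; W -> c W1; Start1 -> ε | X; X1 -> ε | c c; W1 -> b | W W

Start has alternatives sharing prefix 'a': factor to Start → a Start1 with Start1 → ε | X.
X has alternatives sharing prefix 'c b': factor to X → c b X1 with X1 → ε | c c.
W has alternatives sharing prefix 'c': factor to W → c W1 with W1 → b | W W.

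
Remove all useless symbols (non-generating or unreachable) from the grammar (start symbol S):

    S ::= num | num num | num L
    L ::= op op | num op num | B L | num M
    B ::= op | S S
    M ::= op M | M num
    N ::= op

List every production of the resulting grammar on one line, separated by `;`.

S ::= num | num num | num L; L ::= op op | num op num | B L; B ::= op | S S

Generating nonterminals: {B, L, N, S}.
Reachable from S after that: {B, L, S}.
Removed useless symbols: {M, N} and every production mentioning them.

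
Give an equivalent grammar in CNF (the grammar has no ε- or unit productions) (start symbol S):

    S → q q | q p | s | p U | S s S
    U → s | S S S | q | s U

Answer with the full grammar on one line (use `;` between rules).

S → X1 X1 | X1 X2 | s | X2 U | S Y1; U → s | S Y2 | q | X3 U; X1 → q; X2 → p; X3 → s; Y1 → X3 S; Y2 → S S

Introduce a nonterminal for each terminal appearing in a rule of length ≥ 2: X1 → q, X2 → p, X3 → s.
Binarize each right-hand side of length ≥ 3 by chaining fresh nonterminals (Y1, Y2, …): affected rules were S → S X3 S; U → S S S.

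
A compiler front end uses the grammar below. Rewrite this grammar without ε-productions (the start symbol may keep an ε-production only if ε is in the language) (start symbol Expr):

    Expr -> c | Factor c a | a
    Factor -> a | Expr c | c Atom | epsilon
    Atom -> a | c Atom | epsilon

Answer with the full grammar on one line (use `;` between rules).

Expr -> c | Factor c a | c a | a; Factor -> a | Expr c | c Atom | c; Atom -> a | c Atom | c

Nullable nonterminals: {Atom, Factor}.
ε ∉ L(G), so no ε-production is kept.
For each production, add variants omitting each subset of nullable occurrences: Expr → Factor c a gives Factor c a | c a. Factor → c Atom gives c Atom | c. Atom → c Atom gives c Atom | c.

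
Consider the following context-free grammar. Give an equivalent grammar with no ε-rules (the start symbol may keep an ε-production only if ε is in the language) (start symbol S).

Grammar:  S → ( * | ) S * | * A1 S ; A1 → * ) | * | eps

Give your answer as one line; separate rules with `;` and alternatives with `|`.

Nullable nonterminals: {A1}.
ε ∉ L(G), so no ε-production is kept.
Expand every rule over subsets of its nullable positions: S → * A1 S gives * A1 S | * S.

S → ( * | ) S * | * A1 S | * S; A1 → * ) | *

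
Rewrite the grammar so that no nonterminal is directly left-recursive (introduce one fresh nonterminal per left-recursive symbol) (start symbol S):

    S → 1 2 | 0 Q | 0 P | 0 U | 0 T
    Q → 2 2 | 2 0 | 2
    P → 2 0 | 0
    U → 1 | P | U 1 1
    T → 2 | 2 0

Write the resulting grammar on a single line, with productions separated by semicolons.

S → 1 2 | 0 Q | 0 P | 0 U | 0 T; Q → 2 2 | 2 0 | 2; P → 2 0 | 0; U → 1 U' | P U'; T → 2 | 2 0; U' → 1 1 U' | ε

Left recursion appears on U.
For U: α = {1 1}, β = {1, P}. Rewrite as U → β U' and U' → α U' | ε.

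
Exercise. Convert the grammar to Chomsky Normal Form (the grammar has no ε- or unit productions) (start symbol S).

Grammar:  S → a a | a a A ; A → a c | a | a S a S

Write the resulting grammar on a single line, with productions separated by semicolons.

Introduce a nonterminal for each terminal appearing in a rule of length ≥ 2: X1 → a, X2 → c.
Binarize each right-hand side of length ≥ 3 by chaining fresh nonterminals (Y1, Y2, …): affected rules were S → X1 X1 A; A → X1 S X1 S.

S → X1 X1 | X1 Y1; A → X1 X2 | a | X1 Y2; X1 → a; X2 → c; Y1 → X1 A; Y2 → S Y3; Y3 → X1 S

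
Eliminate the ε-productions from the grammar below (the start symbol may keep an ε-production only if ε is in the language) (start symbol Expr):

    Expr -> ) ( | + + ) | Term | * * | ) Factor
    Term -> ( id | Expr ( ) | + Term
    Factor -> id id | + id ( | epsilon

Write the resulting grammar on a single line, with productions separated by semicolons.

Expr -> ) ( | + + ) | Term | * * | ) Factor | ); Term -> ( id | Expr ( ) | + Term; Factor -> id id | + id (

Nullable set = {Factor}.
ε ∉ L(G), so no ε-production is kept.
Add the nullable-subset variants: Expr → ) Factor gives ) Factor | ).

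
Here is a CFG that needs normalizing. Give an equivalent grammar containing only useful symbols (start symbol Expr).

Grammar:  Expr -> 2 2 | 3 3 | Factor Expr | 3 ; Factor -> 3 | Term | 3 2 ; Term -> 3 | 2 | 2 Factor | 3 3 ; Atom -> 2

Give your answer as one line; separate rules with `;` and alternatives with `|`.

Generating nonterminals: {Atom, Expr, Factor, Term}.
Reachable from Expr after that: {Expr, Factor, Term}.
Removed useless symbols: {Atom} and every production mentioning them.

Expr -> 2 2 | 3 3 | Factor Expr | 3; Factor -> 3 | Term | 3 2; Term -> 3 | 2 | 2 Factor | 3 3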